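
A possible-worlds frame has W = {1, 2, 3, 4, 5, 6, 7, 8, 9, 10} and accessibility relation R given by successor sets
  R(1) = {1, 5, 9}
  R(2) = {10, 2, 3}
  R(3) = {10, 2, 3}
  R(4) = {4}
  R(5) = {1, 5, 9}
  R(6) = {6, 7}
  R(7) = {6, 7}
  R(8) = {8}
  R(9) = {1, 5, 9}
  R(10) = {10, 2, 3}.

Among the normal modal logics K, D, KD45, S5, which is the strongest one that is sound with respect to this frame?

Serial (axiom D): yes — every world has a successor (e.g. 1 R 1).
Euclidean (axiom 5): yes — any two successors of a common world are R-related.
Transitive (axiom 4): yes — every two-step R-path is closed by a direct edge.
Reflexive (axiom T): yes — every world is R-related to itself.
So F validates K, D, KD45, S5. The strongest is S5.

S5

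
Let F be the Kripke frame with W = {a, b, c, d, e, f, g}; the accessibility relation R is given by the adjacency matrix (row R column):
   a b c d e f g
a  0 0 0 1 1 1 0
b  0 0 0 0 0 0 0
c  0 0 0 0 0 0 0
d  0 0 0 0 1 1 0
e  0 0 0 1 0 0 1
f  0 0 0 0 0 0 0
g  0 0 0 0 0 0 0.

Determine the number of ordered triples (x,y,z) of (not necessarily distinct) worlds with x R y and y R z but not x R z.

Enumerating: (a,e,g), (d,e,d), (d,e,g), (e,d,e), (e,d,f).

5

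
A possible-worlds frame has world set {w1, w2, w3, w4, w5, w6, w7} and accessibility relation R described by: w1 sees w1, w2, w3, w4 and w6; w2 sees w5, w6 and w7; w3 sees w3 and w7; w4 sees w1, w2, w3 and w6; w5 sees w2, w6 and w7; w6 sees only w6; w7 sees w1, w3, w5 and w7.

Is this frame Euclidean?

No

Euclidean: no — w1 R w2 and w1 R w3, but not w2 R w3.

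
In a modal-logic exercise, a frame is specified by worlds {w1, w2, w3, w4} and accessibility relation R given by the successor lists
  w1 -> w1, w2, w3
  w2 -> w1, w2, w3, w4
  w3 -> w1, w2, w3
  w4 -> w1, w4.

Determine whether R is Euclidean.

Euclidean: no — w2 R w1 and w2 R w4, but not w1 R w4.

No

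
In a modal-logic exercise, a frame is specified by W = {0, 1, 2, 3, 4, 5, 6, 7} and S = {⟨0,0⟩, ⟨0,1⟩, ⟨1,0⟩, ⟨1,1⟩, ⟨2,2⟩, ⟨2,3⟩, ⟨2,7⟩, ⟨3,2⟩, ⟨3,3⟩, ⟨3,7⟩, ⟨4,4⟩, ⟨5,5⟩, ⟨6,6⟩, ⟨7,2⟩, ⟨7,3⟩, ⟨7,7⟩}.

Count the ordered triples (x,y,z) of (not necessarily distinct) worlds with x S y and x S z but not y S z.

S is Euclidean; there are no such tuples.

0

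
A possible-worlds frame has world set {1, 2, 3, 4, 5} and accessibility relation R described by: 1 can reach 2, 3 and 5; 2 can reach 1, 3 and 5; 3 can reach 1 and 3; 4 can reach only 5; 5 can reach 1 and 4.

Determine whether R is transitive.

Transitive: no — 1 R 5 and 5 R 4, but not 1 R 4.

No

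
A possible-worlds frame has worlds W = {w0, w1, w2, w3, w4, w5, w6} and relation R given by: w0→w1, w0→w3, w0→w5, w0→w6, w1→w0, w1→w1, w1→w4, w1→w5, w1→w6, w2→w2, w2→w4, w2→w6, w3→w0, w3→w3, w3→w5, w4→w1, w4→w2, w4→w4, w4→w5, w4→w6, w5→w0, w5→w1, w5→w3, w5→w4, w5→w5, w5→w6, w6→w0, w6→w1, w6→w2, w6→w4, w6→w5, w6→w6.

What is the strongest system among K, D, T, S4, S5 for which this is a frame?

Serial (axiom D): yes — every world has a successor (e.g. w0 R w1).
Reflexive (axiom T): no — w0 is not related to itself.
Transitive (axiom 4): no — w0 R w1 and w1 R w4, but not w0 R w4.
Euclidean (axiom 5): no — w0 R w1 and w0 R w3, but not w1 R w3.
So F validates K, D; T would additionally require R to be reflexive. The strongest is D.

D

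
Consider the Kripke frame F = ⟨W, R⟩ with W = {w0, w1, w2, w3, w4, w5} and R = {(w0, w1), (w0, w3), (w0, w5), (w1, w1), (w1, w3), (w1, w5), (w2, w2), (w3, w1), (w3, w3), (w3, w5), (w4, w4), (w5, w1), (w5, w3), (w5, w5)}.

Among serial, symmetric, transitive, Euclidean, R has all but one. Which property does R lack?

Serial: yes — every world has a successor (e.g. w0 R w1).
Symmetric: no — w0 R w1 but not w1 R w0.
Transitive: yes — every two-step R-path is closed by a direct edge.
Euclidean: yes — any two successors of a common world are R-related.
Only symmetric fails.

symmetric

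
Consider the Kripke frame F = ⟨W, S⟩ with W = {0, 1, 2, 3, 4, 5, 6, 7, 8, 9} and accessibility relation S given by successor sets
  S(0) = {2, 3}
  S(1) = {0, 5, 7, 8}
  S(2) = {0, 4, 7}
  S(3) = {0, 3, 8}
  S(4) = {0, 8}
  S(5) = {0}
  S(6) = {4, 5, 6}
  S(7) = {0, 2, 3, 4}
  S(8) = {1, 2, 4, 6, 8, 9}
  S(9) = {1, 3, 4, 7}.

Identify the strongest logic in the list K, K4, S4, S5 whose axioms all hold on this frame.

Transitive (axiom 4): no — 0 S 2 and 2 S 4, but not 0 S 4.
Reflexive (axiom T): no — 0 is not related to itself.
Euclidean (axiom 5): no — 0 S 2 and 0 S 3, but not 2 S 3.
So F validates K; K4 would additionally require S to be transitive. The strongest is K.

K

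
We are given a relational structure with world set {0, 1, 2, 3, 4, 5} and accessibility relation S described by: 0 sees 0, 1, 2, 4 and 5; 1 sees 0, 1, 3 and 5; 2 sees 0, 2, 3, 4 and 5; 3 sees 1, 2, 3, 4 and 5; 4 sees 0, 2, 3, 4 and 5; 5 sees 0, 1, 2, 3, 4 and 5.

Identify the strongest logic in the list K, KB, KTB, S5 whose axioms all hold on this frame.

Symmetric (axiom B): yes — every pair in S has its reverse in S.
Reflexive (axiom T): yes — every world is S-related to itself.
Euclidean (axiom 5): no — 0 S 1 and 0 S 2, but not 1 S 2.
So F validates K, KB, KTB; S5 would additionally require S to be Euclidean. The strongest is KTB.

KTB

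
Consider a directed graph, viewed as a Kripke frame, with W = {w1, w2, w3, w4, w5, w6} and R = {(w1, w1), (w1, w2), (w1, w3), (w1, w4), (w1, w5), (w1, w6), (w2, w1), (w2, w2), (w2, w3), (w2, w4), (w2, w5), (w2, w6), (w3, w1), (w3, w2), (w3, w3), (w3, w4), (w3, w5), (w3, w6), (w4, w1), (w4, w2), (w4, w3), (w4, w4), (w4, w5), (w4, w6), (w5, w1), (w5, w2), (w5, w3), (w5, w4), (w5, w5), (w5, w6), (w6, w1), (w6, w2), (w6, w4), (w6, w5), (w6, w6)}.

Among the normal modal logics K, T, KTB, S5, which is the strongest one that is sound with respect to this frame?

Reflexive (axiom T): yes — every world is R-related to itself.
Symmetric (axiom B): no — w3 R w6 but not w6 R w3.
Euclidean (axiom 5): no — w1 R w6 and w1 R w3, but not w6 R w3.
So F validates K, T; KTB would additionally require R to be symmetric. The strongest is T.

T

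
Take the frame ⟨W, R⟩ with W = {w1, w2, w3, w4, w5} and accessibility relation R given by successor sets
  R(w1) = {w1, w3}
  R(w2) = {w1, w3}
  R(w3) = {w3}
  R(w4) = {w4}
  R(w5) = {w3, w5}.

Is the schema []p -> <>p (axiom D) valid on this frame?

By correspondence theory, D is valid on a frame iff R is serial.
Serial: yes — every world has a successor (e.g. w1 R w1).

Yes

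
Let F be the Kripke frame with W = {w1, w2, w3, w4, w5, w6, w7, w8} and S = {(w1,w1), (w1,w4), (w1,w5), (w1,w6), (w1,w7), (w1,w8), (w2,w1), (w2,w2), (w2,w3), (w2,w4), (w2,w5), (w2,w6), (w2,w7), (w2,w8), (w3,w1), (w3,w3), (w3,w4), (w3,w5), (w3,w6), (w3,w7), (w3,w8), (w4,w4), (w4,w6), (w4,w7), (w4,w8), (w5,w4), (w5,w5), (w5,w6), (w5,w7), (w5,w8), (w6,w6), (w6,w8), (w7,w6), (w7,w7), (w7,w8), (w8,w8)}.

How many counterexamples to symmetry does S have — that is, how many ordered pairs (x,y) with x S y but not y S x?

Enumerating: (w1,w4), (w1,w5), (w1,w6), (w1,w7), (w1,w8), (w2,w1), (w2,w3), (w2,w4), (w2,w5), (w2,w6), (w2,w7), (w2,w8), … and 16 more.
Total: 28.

28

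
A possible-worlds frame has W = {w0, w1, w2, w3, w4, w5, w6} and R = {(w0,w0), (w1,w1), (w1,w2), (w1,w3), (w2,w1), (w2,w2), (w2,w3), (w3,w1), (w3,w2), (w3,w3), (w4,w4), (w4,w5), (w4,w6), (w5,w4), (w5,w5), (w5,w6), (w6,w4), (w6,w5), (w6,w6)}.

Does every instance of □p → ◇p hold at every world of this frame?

Yes

Axiom D corresponds to the accessibility relation being serial.
Serial: yes — every world has a successor (e.g. w0 R w0).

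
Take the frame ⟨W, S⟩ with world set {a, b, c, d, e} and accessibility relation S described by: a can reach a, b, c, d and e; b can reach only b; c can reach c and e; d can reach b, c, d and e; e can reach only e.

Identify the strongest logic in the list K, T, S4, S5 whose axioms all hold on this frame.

S4

Reflexive (axiom T): yes — every world is S-related to itself.
Transitive (axiom 4): yes — every two-step S-path is closed by a direct edge.
Euclidean (axiom 5): no — a S b and a S c, but not b S c.
So F validates K, T, S4; S5 would additionally require S to be Euclidean. The strongest is S4.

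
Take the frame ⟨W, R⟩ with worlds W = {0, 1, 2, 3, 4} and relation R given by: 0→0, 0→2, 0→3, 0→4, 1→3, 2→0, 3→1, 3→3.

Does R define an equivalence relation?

No

Reflexive: no — 1 is not related to itself.
Symmetric: no — 0 R 3 but not 3 R 0.
Transitive: no — 0 R 3 and 3 R 1, but not 0 R 1.
So R is not an equivalence relation.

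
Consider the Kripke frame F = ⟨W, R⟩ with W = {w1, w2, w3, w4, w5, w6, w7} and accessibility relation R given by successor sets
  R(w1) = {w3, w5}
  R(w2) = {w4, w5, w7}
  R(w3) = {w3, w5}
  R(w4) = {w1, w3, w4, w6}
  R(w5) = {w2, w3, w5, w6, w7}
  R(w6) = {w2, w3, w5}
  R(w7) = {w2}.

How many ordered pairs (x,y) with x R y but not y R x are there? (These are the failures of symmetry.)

Enumerating: (w1,w3), (w1,w5), (w2,w4), (w4,w1), (w4,w3), (w4,w6), (w5,w7), (w6,w2), (w6,w3).

9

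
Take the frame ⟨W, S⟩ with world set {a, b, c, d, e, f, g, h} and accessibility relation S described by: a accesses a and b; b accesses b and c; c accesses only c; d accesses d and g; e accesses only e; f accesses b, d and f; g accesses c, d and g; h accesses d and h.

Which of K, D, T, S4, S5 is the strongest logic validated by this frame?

T

Serial (axiom D): yes — every world has a successor (e.g. a S a).
Reflexive (axiom T): yes — every world is S-related to itself.
Transitive (axiom 4): no — a S b and b S c, but not a S c.
Euclidean (axiom 5): no — f S b and f S d, but not b S d.
So F validates K, D, T; S4 would additionally require S to be transitive. The strongest is T.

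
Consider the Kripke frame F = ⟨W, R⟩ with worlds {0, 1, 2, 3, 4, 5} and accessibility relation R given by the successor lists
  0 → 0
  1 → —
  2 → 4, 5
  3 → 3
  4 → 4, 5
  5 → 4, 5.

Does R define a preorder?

Reflexive: no — 1 is not related to itself.
Transitive: yes — every two-step R-path is closed by a direct edge.
So R is not a preorder.

No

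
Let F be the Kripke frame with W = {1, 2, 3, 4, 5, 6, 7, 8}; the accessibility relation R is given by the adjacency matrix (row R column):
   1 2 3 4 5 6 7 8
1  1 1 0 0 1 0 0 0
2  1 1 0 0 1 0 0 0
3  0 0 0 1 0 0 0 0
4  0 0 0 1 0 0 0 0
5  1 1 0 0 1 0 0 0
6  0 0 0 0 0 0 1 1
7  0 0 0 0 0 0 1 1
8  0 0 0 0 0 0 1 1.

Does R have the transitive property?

Yes

Transitive: yes — every two-step R-path is closed by a direct edge.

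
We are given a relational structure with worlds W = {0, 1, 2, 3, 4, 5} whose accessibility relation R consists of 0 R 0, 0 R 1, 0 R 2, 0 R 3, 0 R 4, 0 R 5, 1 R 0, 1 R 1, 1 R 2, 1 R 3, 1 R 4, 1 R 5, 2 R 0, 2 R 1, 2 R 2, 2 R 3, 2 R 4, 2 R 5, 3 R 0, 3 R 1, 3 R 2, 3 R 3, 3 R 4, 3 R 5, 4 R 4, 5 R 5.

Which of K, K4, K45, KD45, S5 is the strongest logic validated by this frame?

Transitive (axiom 4): yes — every two-step R-path is closed by a direct edge.
Euclidean (axiom 5): no — 0 R 4 and 0 R 1, but not 4 R 1.
Serial (axiom D): yes — every world has a successor (e.g. 0 R 0).
Reflexive (axiom T): yes — every world is R-related to itself.
So F validates K, K4; K45 would additionally require R to be Euclidean. The strongest is K4.

K4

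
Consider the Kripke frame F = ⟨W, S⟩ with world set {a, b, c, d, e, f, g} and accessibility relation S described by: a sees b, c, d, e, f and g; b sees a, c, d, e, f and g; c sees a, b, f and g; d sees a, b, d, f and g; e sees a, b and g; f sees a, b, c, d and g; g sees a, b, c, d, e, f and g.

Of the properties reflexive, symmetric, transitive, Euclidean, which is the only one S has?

symmetric

Reflexive: no — a is not related to itself.
Symmetric: yes — every pair in S has its reverse in S.
Transitive: no — c S a and a S d, but not c S d.
Euclidean: no — a S c and a S d, but not c S d.
Only symmetric holds.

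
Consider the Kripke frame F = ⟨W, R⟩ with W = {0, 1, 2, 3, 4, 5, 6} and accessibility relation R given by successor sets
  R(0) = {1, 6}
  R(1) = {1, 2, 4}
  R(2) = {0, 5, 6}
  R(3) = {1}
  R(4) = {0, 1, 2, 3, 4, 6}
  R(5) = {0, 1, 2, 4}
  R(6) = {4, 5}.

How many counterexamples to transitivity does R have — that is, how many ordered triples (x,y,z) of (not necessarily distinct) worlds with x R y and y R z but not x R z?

32

Enumerating: (0,1,2), (0,1,4), (0,6,4), (0,6,5), (1,2,0), (1,2,5), (1,2,6), (1,4,0), (1,4,3), (1,4,6), (2,0,1), (2,5,1), … and 20 more.
Total: 32.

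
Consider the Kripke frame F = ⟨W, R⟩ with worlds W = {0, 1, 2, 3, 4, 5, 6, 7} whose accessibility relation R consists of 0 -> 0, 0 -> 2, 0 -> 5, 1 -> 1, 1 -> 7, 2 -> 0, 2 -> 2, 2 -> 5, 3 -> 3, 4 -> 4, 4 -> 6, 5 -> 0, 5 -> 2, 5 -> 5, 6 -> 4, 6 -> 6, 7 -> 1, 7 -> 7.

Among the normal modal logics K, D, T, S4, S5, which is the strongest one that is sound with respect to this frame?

S5

Serial (axiom D): yes — every world has a successor (e.g. 0 R 0).
Reflexive (axiom T): yes — every world is R-related to itself.
Transitive (axiom 4): yes — every two-step R-path is closed by a direct edge.
Euclidean (axiom 5): yes — any two successors of a common world are R-related.
So F validates K, D, T, S4, S5. The strongest is S5.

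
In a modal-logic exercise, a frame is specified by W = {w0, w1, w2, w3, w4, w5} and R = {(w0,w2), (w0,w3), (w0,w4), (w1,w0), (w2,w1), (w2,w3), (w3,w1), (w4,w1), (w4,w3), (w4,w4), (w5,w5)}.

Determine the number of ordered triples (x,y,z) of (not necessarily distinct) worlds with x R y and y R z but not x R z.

9

Enumerating: (w0,w2,w1), (w0,w3,w1), (w0,w4,w1), (w1,w0,w2), (w1,w0,w3), (w1,w0,w4), (w2,w1,w0), (w3,w1,w0), (w4,w1,w0).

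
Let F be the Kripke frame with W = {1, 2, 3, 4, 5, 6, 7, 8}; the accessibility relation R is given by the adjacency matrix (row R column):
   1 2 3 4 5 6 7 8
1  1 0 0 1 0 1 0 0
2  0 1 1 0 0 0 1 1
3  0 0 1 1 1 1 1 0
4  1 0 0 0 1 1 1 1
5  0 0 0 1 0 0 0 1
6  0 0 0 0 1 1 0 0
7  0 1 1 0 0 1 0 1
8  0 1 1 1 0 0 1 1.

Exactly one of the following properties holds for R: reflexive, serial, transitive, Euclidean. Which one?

serial

Reflexive: no — 4 is not related to itself.
Serial: yes — every world has a successor (e.g. 1 R 1).
Transitive: no — 1 R 4 and 4 R 5, but not 1 R 5.
Euclidean: no — 1 R 6 and 1 R 4, but not 6 R 4.
Only serial holds.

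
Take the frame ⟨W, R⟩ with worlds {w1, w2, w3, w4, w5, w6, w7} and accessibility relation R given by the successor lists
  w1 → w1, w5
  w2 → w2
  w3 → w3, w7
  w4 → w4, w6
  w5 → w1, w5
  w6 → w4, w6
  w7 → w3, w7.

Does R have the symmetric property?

Symmetric: yes — every pair in R has its reverse in R.

Yes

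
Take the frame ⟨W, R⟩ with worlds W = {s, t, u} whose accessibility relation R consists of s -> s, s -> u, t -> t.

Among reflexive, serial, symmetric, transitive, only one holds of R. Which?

Reflexive: no — u is not related to itself.
Serial: no — u has no R-successor.
Symmetric: no — s R u but not u R s.
Transitive: yes — every two-step R-path is closed by a direct edge.
Only transitive holds.

transitive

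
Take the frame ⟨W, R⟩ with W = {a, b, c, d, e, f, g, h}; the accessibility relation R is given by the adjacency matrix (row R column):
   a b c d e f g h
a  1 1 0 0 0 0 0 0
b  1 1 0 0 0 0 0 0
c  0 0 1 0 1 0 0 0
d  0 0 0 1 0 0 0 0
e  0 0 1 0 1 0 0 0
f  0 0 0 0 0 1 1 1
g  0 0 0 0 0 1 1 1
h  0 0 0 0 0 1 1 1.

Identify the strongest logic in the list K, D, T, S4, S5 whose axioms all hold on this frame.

Serial (axiom D): yes — every world has a successor (e.g. a R a).
Reflexive (axiom T): yes — every world is R-related to itself.
Transitive (axiom 4): yes — every two-step R-path is closed by a direct edge.
Euclidean (axiom 5): yes — any two successors of a common world are R-related.
So F validates K, D, T, S4, S5. The strongest is S5.

S5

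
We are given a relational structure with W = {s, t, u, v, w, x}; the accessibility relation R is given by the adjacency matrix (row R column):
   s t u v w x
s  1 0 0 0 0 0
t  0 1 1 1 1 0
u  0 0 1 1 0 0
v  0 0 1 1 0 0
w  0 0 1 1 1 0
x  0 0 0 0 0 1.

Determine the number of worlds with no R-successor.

R is serial; there are no such worlds.

0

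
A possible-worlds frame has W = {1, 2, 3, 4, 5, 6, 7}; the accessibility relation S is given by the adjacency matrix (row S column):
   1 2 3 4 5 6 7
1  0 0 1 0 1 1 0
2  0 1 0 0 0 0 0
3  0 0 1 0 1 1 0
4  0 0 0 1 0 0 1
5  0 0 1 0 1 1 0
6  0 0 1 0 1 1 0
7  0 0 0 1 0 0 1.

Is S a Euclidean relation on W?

Yes

Euclidean: yes — any two successors of a common world are S-related.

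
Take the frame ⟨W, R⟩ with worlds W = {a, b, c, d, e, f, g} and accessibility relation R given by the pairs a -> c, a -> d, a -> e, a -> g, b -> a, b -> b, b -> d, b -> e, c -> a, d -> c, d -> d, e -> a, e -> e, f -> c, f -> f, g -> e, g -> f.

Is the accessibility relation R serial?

Serial: yes — every world has a successor (e.g. a R c).

Yes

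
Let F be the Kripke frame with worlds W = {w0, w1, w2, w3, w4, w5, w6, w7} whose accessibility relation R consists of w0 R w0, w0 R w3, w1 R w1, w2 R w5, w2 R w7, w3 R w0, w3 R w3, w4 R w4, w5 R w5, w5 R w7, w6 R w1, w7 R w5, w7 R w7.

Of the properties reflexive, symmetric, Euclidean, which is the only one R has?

Reflexive: no — w2 is not related to itself.
Symmetric: no — w2 R w5 but not w5 R w2.
Euclidean: yes — any two successors of a common world are R-related.
Only Euclidean holds.

Euclidean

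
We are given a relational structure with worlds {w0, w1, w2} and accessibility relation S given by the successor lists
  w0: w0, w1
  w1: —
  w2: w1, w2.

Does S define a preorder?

Reflexive: no — w1 is not related to itself.
Transitive: yes — every two-step S-path is closed by a direct edge.
So S is not a preorder.

No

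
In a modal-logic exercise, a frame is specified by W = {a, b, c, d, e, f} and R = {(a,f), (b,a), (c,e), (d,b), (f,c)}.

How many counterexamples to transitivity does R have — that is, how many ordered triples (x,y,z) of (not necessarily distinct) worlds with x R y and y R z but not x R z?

Enumerating: (a,f,c), (b,a,f), (d,b,a), (f,c,e).

4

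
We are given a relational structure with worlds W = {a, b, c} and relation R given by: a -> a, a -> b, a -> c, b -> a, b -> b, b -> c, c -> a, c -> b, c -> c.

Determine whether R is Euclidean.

Yes

Euclidean: yes — any two successors of a common world are R-related.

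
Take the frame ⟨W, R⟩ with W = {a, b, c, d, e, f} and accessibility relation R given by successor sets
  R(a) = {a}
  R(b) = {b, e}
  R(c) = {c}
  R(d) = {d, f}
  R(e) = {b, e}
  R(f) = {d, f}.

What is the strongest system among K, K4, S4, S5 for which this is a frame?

S5

Transitive (axiom 4): yes — every two-step R-path is closed by a direct edge.
Reflexive (axiom T): yes — every world is R-related to itself.
Euclidean (axiom 5): yes — any two successors of a common world are R-related.
So F validates K, K4, S4, S5. The strongest is S5.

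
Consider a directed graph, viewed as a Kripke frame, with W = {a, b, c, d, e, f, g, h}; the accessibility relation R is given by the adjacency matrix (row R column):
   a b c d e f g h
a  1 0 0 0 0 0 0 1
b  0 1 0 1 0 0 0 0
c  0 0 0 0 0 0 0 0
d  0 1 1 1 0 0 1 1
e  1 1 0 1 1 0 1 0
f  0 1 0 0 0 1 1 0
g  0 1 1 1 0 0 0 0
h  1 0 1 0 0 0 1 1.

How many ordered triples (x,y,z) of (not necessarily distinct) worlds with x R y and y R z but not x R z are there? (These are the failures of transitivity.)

Enumerating: (a,h,c), (a,h,g), (b,d,c), (b,d,g), (b,d,h), (d,h,a), (e,a,h), (e,d,c), (e,d,h), (e,g,c), (f,b,d), (f,g,c), (f,g,d), (g,d,g), (g,d,h), (h,g,b), (h,g,d).

17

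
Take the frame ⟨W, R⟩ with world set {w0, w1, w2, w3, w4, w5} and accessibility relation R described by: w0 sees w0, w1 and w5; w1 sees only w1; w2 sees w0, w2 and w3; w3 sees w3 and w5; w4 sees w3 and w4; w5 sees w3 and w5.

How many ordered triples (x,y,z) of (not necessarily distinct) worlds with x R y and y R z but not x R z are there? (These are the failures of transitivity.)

5

Enumerating: (w0,w5,w3), (w2,w0,w1), (w2,w0,w5), (w2,w3,w5), (w4,w3,w5).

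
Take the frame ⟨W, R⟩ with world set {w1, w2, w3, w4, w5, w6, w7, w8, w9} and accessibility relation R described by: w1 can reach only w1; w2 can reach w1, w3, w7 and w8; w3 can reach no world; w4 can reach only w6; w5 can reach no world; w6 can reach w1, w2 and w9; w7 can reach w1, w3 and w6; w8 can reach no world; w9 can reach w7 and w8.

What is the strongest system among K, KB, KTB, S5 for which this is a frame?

Symmetric (axiom B): no — w2 R w1 but not w1 R w2.
Reflexive (axiom T): no — w2 is not related to itself.
Euclidean (axiom 5): no — w2 R w1 and w2 R w3, but not w1 R w3.
So F validates K; KB would additionally require R to be symmetric. The strongest is K.

K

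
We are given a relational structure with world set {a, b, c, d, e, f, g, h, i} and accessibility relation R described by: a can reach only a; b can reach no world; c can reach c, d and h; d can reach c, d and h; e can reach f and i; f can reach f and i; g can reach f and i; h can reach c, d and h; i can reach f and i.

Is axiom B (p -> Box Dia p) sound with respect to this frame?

No

By correspondence theory, B is valid on a frame iff R is symmetric.
Symmetric: no — e R f but not f R e.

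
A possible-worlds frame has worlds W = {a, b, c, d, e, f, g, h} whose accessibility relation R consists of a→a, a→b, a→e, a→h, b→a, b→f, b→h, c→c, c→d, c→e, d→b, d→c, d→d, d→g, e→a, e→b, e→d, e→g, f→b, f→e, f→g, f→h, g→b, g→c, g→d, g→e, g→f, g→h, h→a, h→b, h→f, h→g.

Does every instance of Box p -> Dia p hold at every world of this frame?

Axiom D corresponds to the accessibility relation being serial.
Serial: yes — every world has a successor (e.g. a R a).

Yes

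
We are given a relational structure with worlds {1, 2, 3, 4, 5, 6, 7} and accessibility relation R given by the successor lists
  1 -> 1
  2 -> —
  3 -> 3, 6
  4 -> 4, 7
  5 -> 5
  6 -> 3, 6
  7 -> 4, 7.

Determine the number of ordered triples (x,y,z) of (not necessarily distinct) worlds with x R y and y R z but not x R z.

R is transitive; there are no such tuples.

0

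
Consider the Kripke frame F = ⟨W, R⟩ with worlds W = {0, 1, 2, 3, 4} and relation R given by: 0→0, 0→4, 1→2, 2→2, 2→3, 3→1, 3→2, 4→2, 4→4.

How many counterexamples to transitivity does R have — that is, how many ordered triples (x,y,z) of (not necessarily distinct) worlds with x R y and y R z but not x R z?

Enumerating: (0,4,2), (1,2,3), (2,3,1), (3,2,3), (4,2,3).

5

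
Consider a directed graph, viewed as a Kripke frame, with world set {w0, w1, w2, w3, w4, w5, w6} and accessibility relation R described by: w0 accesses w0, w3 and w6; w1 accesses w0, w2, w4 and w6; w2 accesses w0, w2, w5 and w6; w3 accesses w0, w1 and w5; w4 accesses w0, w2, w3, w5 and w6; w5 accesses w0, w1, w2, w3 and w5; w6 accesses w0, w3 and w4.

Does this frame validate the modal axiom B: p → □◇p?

No

By correspondence theory, B is valid on a frame iff R is symmetric.
Symmetric: no — w1 R w0 but not w0 R w1.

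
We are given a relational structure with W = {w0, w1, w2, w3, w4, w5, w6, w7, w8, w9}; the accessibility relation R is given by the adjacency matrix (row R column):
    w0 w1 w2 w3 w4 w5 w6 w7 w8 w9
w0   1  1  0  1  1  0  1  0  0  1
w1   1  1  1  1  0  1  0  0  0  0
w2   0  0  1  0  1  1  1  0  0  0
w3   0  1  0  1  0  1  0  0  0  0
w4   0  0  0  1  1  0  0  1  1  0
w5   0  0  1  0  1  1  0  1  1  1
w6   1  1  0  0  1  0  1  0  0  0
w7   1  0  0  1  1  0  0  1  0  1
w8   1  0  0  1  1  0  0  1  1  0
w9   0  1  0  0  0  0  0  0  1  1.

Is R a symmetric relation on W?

Symmetric: no — w0 R w3 but not w3 R w0.

No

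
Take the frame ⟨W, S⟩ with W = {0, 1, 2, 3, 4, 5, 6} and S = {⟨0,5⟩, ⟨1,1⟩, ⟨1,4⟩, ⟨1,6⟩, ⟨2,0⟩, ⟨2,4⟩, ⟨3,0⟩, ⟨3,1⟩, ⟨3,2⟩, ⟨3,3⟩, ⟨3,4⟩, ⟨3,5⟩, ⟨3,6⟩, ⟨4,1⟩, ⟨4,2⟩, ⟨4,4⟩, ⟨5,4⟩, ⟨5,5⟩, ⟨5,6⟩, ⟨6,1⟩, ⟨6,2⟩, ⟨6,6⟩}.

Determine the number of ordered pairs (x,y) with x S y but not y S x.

11

Enumerating: (0,5), (2,0), (3,0), (3,1), (3,2), (3,4), (3,5), (3,6), (5,4), (5,6), (6,2).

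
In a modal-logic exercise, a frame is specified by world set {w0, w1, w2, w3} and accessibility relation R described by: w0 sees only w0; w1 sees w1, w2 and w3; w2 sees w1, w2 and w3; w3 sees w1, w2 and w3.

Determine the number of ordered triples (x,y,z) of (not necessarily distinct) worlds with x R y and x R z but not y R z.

0

R is Euclidean; there are no such tuples.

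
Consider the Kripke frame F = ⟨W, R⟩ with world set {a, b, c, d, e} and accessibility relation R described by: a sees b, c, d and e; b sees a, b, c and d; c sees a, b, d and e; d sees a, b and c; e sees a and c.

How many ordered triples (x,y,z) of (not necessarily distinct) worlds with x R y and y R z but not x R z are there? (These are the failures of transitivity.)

Enumerating: (a,b,a), (a,c,a), (a,d,a), (a,e,a), (b,a,e), (b,c,e), (c,a,c), (c,b,c), (c,d,c), (c,e,c), (d,a,d), (d,a,e), … and 9 more.
Total: 21.

21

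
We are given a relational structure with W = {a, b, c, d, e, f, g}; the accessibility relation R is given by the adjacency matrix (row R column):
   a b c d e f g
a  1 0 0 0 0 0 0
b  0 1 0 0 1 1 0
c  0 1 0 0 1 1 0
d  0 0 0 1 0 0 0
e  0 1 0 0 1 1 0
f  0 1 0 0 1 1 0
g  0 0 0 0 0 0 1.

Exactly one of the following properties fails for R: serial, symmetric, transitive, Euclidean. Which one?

symmetric

Serial: yes — every world has a successor (e.g. a R a).
Symmetric: no — c R b but not b R c.
Transitive: yes — every two-step R-path is closed by a direct edge.
Euclidean: yes — any two successors of a common world are R-related.
Only symmetric fails.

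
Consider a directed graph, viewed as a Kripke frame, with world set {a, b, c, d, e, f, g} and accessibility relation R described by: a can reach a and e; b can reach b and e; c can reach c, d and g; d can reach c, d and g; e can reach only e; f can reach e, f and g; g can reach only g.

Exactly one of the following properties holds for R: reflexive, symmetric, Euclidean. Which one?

reflexive

Reflexive: yes — every world is R-related to itself.
Symmetric: no — a R e but not e R a.
Euclidean: no — c R g and c R d, but not g R d.
Only reflexive holds.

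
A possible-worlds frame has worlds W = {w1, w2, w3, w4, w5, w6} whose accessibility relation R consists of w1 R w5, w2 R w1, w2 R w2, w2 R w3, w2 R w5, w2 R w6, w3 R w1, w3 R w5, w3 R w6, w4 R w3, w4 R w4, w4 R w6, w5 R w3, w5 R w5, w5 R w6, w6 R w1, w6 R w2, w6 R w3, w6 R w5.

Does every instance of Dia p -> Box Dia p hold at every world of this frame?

No

By correspondence theory, 5 is valid on a frame iff R is Euclidean.
Euclidean: no — w2 R w1 and w2 R w3, but not w1 R w3.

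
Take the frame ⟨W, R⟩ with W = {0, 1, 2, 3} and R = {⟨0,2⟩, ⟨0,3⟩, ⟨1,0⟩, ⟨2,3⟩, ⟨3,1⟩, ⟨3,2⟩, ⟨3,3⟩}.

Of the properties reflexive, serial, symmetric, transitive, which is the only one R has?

serial

Reflexive: no — 0 is not related to itself.
Serial: yes — every world has a successor (e.g. 0 R 2).
Symmetric: no — 0 R 2 but not 2 R 0.
Transitive: no — 0 R 3 and 3 R 1, but not 0 R 1.
Only serial holds.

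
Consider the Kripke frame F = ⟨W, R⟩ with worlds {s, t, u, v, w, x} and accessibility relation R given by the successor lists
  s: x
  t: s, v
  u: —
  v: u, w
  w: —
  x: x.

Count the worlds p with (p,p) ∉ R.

Enumerating: s, t, u, v, w.

5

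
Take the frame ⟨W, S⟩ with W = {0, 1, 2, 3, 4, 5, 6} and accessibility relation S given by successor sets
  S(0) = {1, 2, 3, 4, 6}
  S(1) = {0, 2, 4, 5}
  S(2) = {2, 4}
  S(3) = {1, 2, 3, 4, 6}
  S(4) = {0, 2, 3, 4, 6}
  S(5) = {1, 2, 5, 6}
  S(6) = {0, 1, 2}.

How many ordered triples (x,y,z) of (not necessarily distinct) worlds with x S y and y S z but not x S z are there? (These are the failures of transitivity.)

Enumerating: (0,1,0), (0,1,5), (0,4,0), (0,6,0), (1,0,1), (1,0,3), (1,0,6), (1,4,3), (1,4,6), (1,5,1), (1,5,6), (2,4,0), … and 19 more.
Total: 31.

31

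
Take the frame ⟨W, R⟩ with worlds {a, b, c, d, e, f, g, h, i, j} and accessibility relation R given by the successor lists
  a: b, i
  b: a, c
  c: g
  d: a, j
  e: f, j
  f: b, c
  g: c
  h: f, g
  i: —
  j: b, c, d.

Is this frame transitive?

No

Transitive: no — a R b and b R c, but not a R c.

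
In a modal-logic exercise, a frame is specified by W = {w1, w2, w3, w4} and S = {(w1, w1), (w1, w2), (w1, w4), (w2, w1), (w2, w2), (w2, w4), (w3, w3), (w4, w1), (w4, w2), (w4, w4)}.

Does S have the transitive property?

Transitive: yes — every two-step S-path is closed by a direct edge.

Yes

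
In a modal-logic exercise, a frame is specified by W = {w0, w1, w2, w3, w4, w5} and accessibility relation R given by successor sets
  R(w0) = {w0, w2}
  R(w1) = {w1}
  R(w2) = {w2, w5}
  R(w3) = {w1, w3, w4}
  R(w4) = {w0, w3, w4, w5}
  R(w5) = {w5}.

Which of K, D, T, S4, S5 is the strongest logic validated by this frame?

T

Serial (axiom D): yes — every world has a successor (e.g. w0 R w0).
Reflexive (axiom T): yes — every world is R-related to itself.
Transitive (axiom 4): no — w0 R w2 and w2 R w5, but not w0 R w5.
Euclidean (axiom 5): no — w3 R w1 and w3 R w4, but not w1 R w4.
So F validates K, D, T; S4 would additionally require R to be transitive. The strongest is T.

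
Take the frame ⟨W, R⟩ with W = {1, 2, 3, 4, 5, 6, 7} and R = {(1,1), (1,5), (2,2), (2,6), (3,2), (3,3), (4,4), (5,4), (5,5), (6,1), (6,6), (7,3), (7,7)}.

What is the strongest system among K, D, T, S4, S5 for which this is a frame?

T

Serial (axiom D): yes — every world has a successor (e.g. 1 R 1).
Reflexive (axiom T): yes — every world is R-related to itself.
Transitive (axiom 4): no — 1 R 5 and 5 R 4, but not 1 R 4.
Euclidean (axiom 5): no — 1 R 5 and 1 R 1, but not 5 R 1.
So F validates K, D, T; S4 would additionally require R to be transitive. The strongest is T.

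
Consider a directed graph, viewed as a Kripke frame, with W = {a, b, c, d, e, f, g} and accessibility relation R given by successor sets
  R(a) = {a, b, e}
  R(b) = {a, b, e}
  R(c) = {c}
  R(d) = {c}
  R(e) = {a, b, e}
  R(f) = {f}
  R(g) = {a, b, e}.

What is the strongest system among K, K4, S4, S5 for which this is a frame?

Transitive (axiom 4): yes — every two-step R-path is closed by a direct edge.
Reflexive (axiom T): no — d is not related to itself.
Euclidean (axiom 5): yes — any two successors of a common world are R-related.
So F validates K, K4; S4 would additionally require R to be reflexive. The strongest is K4.

K4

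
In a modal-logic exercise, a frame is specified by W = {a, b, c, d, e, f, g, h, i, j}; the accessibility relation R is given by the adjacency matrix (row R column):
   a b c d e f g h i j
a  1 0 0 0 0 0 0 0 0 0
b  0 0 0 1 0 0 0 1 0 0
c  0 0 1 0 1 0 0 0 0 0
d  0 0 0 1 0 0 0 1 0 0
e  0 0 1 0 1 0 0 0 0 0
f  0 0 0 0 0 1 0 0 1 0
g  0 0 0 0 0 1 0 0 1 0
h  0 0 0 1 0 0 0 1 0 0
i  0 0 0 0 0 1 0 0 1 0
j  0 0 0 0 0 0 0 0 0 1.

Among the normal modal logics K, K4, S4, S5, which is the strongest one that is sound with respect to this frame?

Transitive (axiom 4): yes — every two-step R-path is closed by a direct edge.
Reflexive (axiom T): no — b is not related to itself.
Euclidean (axiom 5): yes — any two successors of a common world are R-related.
So F validates K, K4; S4 would additionally require R to be reflexive. The strongest is K4.

K4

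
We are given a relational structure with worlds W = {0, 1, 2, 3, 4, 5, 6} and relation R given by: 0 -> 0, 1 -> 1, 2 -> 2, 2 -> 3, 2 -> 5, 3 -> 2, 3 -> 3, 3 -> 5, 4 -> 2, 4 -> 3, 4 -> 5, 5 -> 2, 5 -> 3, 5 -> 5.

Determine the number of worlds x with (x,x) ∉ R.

2

Enumerating: 4, 6.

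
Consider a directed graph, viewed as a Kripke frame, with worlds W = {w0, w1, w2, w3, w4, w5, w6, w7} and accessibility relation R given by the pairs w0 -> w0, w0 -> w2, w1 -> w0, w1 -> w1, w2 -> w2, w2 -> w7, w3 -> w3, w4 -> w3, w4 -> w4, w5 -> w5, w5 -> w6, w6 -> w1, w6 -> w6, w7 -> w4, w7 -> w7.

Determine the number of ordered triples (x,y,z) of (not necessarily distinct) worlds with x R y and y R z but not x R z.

Enumerating: (w0,w2,w7), (w1,w0,w2), (w2,w7,w4), (w5,w6,w1), (w6,w1,w0), (w7,w4,w3).

6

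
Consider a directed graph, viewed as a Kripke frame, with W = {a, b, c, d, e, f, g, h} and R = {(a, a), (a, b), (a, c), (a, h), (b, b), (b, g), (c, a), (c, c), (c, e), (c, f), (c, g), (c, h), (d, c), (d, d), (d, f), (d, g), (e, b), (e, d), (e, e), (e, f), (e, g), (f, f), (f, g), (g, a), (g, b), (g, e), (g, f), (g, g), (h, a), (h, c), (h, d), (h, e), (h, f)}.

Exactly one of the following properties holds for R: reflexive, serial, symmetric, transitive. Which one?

Reflexive: no — h is not related to itself.
Serial: yes — every world has a successor (e.g. a R a).
Symmetric: no — a R b but not b R a.
Transitive: no — a R b and b R g, but not a R g.
Only serial holds.

serial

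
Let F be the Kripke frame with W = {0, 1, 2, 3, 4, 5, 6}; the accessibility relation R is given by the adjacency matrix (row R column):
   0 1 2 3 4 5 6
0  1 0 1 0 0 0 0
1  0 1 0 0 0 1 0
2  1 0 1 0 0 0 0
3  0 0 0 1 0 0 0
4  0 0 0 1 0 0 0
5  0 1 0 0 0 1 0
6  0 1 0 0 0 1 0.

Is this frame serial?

Yes

Serial: yes — every world has a successor (e.g. 0 R 0).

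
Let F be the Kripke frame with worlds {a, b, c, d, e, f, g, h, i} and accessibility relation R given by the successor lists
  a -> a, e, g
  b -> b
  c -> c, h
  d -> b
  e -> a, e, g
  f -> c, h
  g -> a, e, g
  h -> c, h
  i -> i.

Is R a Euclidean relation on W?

Euclidean: yes — any two successors of a common world are R-related.

Yes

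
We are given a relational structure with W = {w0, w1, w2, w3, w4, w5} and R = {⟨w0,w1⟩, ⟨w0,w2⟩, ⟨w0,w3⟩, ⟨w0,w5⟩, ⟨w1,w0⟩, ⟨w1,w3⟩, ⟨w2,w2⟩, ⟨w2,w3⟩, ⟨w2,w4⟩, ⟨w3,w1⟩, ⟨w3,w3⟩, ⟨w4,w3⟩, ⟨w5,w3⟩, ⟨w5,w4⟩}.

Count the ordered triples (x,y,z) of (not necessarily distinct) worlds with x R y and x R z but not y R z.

Enumerating: (w0,w1,w1), (w0,w1,w2), (w0,w1,w5), (w0,w2,w1), (w0,w2,w5), (w0,w3,w2), (w0,w3,w5), (w0,w5,w1), (w0,w5,w2), (w0,w5,w5), (w1,w0,w0), (w1,w3,w0), … and 7 more.
Total: 19.

19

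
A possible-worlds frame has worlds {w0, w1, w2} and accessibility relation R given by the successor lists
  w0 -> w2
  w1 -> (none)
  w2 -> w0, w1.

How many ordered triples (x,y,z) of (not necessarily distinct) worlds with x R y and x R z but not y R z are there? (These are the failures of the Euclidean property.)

5

Enumerating: (w0,w2,w2), (w2,w0,w0), (w2,w0,w1), (w2,w1,w0), (w2,w1,w1).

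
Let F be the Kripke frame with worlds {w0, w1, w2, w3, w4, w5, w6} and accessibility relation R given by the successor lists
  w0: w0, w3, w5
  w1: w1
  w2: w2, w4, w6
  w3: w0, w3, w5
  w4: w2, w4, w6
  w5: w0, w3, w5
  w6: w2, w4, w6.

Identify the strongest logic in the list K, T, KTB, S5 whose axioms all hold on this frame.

S5

Reflexive (axiom T): yes — every world is R-related to itself.
Symmetric (axiom B): yes — every pair in R has its reverse in R.
Euclidean (axiom 5): yes — any two successors of a common world are R-related.
So F validates K, T, KTB, S5. The strongest is S5.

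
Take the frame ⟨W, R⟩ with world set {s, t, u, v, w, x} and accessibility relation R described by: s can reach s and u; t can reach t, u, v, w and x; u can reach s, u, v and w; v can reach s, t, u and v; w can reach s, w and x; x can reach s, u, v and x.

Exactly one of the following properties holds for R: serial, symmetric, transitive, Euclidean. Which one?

Serial: yes — every world has a successor (e.g. s R s).
Symmetric: no — t R u but not u R t.
Transitive: no — s R u and u R v, but not s R v.
Euclidean: no — t R u and t R x, but not u R x.
Only serial holds.

serial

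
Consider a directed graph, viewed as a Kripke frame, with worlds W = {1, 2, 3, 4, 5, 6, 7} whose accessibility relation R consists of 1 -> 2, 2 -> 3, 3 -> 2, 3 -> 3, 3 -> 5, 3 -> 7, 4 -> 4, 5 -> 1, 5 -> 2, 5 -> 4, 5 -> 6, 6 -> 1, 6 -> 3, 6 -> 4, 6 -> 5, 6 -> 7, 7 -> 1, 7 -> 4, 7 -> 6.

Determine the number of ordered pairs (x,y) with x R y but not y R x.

Enumerating: (1,2), (3,5), (3,7), (5,1), (5,2), (5,4), (6,1), (6,3), (6,4), (7,1), (7,4).

11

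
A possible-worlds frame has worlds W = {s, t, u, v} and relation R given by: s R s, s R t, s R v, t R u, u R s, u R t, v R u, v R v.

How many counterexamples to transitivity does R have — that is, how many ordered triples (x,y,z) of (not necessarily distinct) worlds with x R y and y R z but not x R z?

8

Enumerating: (s,t,u), (s,v,u), (t,u,s), (t,u,t), (u,s,v), (u,t,u), (v,u,s), (v,u,t).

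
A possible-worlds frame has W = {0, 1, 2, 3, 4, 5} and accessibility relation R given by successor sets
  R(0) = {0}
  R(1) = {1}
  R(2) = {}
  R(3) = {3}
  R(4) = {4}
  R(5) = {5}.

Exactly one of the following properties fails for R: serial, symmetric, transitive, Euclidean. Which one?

serial

Serial: no — 2 has no R-successor.
Symmetric: yes — every pair in R has its reverse in R.
Transitive: yes — every two-step R-path is closed by a direct edge.
Euclidean: yes — any two successors of a common world are R-related.
Only serial fails.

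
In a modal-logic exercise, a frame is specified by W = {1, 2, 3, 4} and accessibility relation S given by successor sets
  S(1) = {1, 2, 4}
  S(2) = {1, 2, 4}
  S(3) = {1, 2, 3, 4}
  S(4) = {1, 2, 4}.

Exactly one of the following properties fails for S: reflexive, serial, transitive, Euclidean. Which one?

Reflexive: yes — every world is S-related to itself.
Serial: yes — every world has a successor (e.g. 1 S 1).
Transitive: yes — every two-step S-path is closed by a direct edge.
Euclidean: no — 3 S 1 and 3 S 3, but not 1 S 3.
Only Euclidean fails.

Euclidean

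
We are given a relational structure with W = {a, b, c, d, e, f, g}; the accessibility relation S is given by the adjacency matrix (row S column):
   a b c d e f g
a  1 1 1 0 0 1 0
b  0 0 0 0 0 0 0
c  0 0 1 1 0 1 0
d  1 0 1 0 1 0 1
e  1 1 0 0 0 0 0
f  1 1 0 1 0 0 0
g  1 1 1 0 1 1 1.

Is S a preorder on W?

No

Reflexive: no — b is not related to itself.
Transitive: no — a S c and c S d, but not a S d.
So S is not a preorder.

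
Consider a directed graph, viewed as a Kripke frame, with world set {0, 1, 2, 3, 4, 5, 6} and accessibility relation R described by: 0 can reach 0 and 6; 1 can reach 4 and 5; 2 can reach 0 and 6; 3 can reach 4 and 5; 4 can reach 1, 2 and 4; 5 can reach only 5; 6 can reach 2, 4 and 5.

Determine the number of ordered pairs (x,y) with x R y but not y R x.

Enumerating: (0,6), (1,5), (2,0), (3,4), (3,5), (4,2), (6,4), (6,5).

8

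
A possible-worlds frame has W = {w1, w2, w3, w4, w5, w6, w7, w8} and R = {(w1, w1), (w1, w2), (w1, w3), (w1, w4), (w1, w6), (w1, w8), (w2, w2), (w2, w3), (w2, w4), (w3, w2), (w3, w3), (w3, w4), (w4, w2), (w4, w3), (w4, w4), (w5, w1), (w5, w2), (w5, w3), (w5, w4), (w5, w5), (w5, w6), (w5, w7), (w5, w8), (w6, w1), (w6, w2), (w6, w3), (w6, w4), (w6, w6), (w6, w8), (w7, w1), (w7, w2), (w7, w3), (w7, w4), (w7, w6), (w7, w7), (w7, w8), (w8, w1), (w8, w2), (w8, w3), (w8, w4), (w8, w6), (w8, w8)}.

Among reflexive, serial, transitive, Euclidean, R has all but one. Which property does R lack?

Reflexive: yes — every world is R-related to itself.
Serial: yes — every world has a successor (e.g. w1 R w1).
Transitive: yes — every two-step R-path is closed by a direct edge.
Euclidean: no — w1 R w2 and w1 R w6, but not w2 R w6.
Only Euclidean fails.

Euclidean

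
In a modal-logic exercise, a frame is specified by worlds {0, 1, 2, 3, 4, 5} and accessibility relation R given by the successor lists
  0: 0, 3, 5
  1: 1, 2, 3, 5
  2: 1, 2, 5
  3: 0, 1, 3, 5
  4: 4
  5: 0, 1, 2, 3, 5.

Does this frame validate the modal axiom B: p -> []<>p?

By correspondence theory, B is valid on a frame iff R is symmetric.
Symmetric: yes — every pair in R has its reverse in R.

Yes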